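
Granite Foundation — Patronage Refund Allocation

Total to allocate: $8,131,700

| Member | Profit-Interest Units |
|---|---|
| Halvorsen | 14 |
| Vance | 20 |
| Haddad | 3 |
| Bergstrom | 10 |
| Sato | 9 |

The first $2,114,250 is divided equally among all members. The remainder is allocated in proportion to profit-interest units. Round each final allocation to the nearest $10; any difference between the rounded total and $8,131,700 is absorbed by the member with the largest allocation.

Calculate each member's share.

$2,114,250 shared equally gives $422,850 per member.
Remainder $6,017,450 by profit-interest units (total 56): Halvorsen 1,504,362.50 → $1,504,360; Vance 2,149,089.29 → $2,149,090; Haddad 322,363.39 → $322,360; Bergstrom 1,074,544.64 → $1,074,540; Sato 967,090.18 → $967,090.
Rounding difference +$10 on remainder applied to Vance.
Totals: Halvorsen $422,850 + $1,504,360 = $1,927,210; Vance $422,850 + $2,149,100 = $2,571,950; Haddad $422,850 + $322,360 = $745,210; Bergstrom $422,850 + $1,074,540 = $1,497,390; Sato $422,850 + $967,090 = $1,389,940.

Halvorsen: $1,927,210; Vance: $2,571,950; Haddad: $745,210; Bergstrom: $1,497,390; Sato: $1,389,940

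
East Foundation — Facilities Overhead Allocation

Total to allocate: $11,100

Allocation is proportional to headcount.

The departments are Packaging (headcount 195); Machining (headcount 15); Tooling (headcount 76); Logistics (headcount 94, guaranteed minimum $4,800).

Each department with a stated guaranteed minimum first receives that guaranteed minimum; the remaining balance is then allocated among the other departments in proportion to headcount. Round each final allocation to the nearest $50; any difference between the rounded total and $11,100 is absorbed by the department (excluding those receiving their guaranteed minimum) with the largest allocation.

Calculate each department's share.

Packaging: $4,300; Machining: $350; Tooling: $1,650; Logistics: $4,800

Fund the minimums — Logistics $4,800. Balance $6,300.
Balance split over remaining headcount 286: Packaging 4,295.45 → $4,300; Machining 330.42 → $350; Tooling 1,674.13 → $1,650.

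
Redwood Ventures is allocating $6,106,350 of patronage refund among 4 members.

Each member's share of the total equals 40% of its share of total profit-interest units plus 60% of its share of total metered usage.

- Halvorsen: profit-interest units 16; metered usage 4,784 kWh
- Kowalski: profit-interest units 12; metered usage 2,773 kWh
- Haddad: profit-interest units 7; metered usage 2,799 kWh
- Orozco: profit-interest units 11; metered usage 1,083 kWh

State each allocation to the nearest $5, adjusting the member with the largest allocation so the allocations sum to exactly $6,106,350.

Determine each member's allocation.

Profit-interest units total 46; metered usage total 11,439.
Composite weights (40% profit-interest units + 60% metered usage): Halvorsen 0.3901; Kowalski 0.2498; Haddad 0.2077; Orozco 0.1525.
Pro-rata amounts: Halvorsen 2,381,851.80; Kowalski 1,525,351.59; Haddad 1,268,185.68; Orozco 930,960.92.
At nearest $5: Halvorsen $2,381,850; Kowalski $1,525,350; Haddad $1,268,185; Orozco $930,960. Sum = $6,106,345.
Difference $6,106,350 − $6,106,345 = +$5 applied to largest allocation (Halvorsen): Halvorsen becomes $2,381,855.

Halvorsen: $2,381,855; Kowalski: $1,525,350; Haddad: $1,268,185; Orozco: $930,960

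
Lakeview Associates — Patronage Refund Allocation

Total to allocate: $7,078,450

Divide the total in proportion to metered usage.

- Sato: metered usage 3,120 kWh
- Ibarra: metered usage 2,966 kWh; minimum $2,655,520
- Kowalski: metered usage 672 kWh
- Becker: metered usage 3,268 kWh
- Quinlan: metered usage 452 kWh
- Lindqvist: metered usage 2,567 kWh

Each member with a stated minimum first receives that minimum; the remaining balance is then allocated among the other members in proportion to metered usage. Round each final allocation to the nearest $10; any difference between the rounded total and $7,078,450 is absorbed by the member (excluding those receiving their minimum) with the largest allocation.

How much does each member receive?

Fund the minimums — Ibarra $2,655,520. Balance $4,422,930.
Balance split over remaining metered usage 10,079: Sato 1,369,137.97 → $1,369,140; Kowalski 294,891.26 → $294,890; Becker 1,434,084.26 → $1,434,080; Quinlan 198,349.48 → $198,350; Lindqvist 1,126,467.04 → $1,126,470.

Sato: $1,369,140; Ibarra: $2,655,520; Kowalski: $294,890; Becker: $1,434,080; Quinlan: $198,350; Lindqvist: $1,126,470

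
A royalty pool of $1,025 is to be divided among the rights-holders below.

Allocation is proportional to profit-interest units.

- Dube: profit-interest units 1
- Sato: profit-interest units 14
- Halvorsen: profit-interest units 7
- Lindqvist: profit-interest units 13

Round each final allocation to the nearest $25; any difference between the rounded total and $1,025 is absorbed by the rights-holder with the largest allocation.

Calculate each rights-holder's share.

Sum of profit-interest units: 35.
Unrounded shares: Dube 1/35 × $1,025 = 29.29; Sato 14/35 × $1,025 = 410.00; Halvorsen 7/35 × $1,025 = 205.00; Lindqvist 13/35 × $1,025 = 380.71.
After rounding ($25): Dube $25; Sato $400; Halvorsen $200; Lindqvist $375. Sum = $1,000.
Difference $1,025 − $1,000 = +$25 applied to largest allocation (Sato): Sato becomes $425.

Dube: $25; Sato: $425; Halvorsen: $200; Lindqvist: $375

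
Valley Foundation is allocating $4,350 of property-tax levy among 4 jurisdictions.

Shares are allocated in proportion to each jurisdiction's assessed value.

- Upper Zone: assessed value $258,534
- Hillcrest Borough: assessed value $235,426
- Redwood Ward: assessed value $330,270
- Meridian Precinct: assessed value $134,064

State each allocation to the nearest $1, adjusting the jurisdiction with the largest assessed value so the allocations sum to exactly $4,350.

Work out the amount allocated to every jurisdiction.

Upper Zone: $1,174 | Hillcrest Borough: $1,069 | Redwood Ward: $1,498 | Meridian Precinct: $609

Assessed value total: 958,294.
Proportional shares: Upper Zone 258,534/958,294 × $4,350 = 1,173.57; Hillcrest Borough 235,426/958,294 × $4,350 = 1,068.67; Redwood Ward 330,270/958,294 × $4,350 = 1,499.20; Meridian Precinct 134,064/958,294 × $4,350 = 608.56.
After rounding ($1): Upper Zone $1,174; Hillcrest Borough $1,069; Redwood Ward $1,499; Meridian Precinct $609. Sum = $4,351.
Difference $4,350 − $4,351 = −$1 applied to largest assessed value (Redwood Ward): Redwood Ward becomes $1,498.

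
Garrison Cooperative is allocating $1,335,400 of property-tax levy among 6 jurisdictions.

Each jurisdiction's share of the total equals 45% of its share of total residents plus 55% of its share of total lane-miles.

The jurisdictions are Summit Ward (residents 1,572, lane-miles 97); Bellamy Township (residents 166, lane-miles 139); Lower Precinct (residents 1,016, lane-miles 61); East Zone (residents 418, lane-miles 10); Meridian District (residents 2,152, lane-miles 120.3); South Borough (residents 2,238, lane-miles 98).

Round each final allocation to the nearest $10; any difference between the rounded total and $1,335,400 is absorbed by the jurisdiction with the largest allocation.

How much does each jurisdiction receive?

Totals — residents 7,562, lane-miles 525.3.
Combined weights (45% residents + 55% lane-miles): Summit Ward 0.1951; Bellamy Township 0.1554; Lower Precinct 0.1243; East Zone 0.0353; Meridian District 0.2540; South Borough 0.2358.
Unrounded shares: Summit Ward 260,546.81; Bellamy Township 207,540.15; Lower Precinct 166,028.23; East Zone 47,199.15; Meridian District 339,215.58; South Borough 314,870.08.
Rounded to nearest $10: Summit Ward $260,550; Bellamy Township $207,540; Lower Precinct $166,030; East Zone $47,200; Meridian District $339,220; South Borough $314,870. Sum = $1,335,410.
Difference $1,335,400 − $1,335,410 = −$10 applied to largest allocation (Meridian District): Meridian District becomes $339,210.

Summit Ward: $260,550 · Bellamy Township: $207,540 · Lower Precinct: $166,030 · East Zone: $47,200 · Meridian District: $339,210 · South Borough: $314,870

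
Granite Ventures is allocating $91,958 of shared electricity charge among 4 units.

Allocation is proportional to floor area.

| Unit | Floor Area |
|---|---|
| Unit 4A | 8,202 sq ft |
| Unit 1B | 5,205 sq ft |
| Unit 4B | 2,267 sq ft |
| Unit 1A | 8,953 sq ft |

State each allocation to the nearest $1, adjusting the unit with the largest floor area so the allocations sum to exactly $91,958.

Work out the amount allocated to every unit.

Combined floor area = 24,627.
Unrounded shares: Unit 4A 8,202/24,627 × $91,958 = 30,626.53; Unit 1B 5,205/24,627 × $91,958 = 19,435.64; Unit 4B 2,267/24,627 × $91,958 = 8,465.05; Unit 1A 8,953/24,627 × $91,958 = 33,430.79.
At nearest $1: Unit 4A $30,627; Unit 1B $19,436; Unit 4B $8,465; Unit 1A $33,431. Sum = $91,959.
Difference $91,958 − $91,959 = −$1 applied to largest floor area (Unit 1A): Unit 1A becomes $33,430.

Unit 4A: $30,627 | Unit 1B: $19,436 | Unit 4B: $8,465 | Unit 1A: $33,430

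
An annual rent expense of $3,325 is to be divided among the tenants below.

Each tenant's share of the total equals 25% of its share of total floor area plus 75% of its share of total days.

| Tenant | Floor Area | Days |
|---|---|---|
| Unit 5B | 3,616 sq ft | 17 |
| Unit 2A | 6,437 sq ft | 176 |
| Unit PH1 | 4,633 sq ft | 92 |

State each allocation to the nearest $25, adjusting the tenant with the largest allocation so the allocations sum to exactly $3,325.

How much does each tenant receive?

Unit 5B: $350 | Unit 2A: $1,900 | Unit PH1: $1,075

Floor area total 14,686; days total 285.
Composite weights (25% floor area + 75% days): Unit 5B 0.1063; Unit 2A 0.5727; Unit PH1 0.3210.
Raw shares: Unit 5B 353.42; Unit 2A 1,904.34; Unit PH1 1,067.23.
At nearest $25: Unit 5B $350; Unit 2A $1,900; Unit PH1 $1,075. Sum = $3,325.
Rounded total matches; no reconciliation needed.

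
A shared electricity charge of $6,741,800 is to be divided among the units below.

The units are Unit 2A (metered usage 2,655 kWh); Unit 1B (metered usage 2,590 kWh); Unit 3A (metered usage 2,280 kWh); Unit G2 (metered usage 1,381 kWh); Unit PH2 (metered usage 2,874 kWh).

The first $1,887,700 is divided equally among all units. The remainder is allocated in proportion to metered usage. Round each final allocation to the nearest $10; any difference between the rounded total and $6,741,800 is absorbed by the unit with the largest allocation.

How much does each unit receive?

Unit 2A: $1,471,570 | Unit 1B: $1,444,780 | Unit 3A: $1,317,040 | Unit G2: $946,600 | Unit PH2: $1,561,810

$1,887,700 shared equally gives $377,540 per unit.
Remainder $4,854,100 by metered usage (total 11,780): Unit 2A 1,094,026.78 → $1,094,030; Unit 1B 1,067,242.70 → $1,067,240; Unit 3A 939,503.23 → $939,500; Unit G2 569,058.75 → $569,060; Unit PH2 1,184,268.54 → $1,184,270.
Totals: Unit 2A $377,540 + $1,094,030 = $1,471,570; Unit 1B $377,540 + $1,067,240 = $1,444,780; Unit 3A $377,540 + $939,500 = $1,317,040; Unit G2 $377,540 + $569,060 = $946,600; Unit PH2 $377,540 + $1,184,270 = $1,561,810.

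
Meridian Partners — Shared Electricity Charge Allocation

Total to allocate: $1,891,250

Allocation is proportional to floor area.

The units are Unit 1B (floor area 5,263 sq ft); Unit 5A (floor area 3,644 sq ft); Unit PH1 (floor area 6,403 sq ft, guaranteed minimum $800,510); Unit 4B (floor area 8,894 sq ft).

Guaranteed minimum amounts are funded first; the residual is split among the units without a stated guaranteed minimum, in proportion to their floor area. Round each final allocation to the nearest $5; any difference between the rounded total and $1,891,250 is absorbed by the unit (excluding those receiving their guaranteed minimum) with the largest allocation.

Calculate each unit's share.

Minimums first: Unit PH1 $800,510. Remaining pool $1,090,740.
Remaining pool split over remaining floor area 17,801: Unit 1B 322,485.51 → $322,485; Unit 5A 223,282.77 → $223,285; Unit 4B 544,971.72 → $544,970.

Unit 1B: $322,485 | Unit 5A: $223,285 | Unit PH1: $800,510 | Unit 4B: $544,970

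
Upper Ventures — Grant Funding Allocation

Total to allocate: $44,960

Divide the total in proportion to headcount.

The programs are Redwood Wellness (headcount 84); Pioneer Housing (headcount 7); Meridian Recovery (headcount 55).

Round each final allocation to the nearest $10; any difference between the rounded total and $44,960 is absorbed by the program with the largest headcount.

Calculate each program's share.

Redwood Wellness: $25,860 · Pioneer Housing: $2,160 · Meridian Recovery: $16,940

Combined headcount = 84 + 7 + 55 = 146.
Unrounded shares: Redwood Wellness 25,867.40; Pioneer Housing 2,155.62; Meridian Recovery 16,936.99.
At nearest $10: Redwood Wellness $25,870; Pioneer Housing $2,160; Meridian Recovery $16,940. Sum = $44,970.
Difference $44,960 − $44,970 = −$10 applied to largest headcount (Redwood Wellness): Redwood Wellness becomes $25,860.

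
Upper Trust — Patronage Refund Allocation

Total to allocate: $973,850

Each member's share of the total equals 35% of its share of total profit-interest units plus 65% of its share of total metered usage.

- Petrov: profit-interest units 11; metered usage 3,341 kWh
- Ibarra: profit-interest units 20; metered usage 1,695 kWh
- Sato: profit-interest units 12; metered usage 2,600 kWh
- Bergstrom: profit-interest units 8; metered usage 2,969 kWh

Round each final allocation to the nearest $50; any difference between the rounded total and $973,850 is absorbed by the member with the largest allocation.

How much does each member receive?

Totals — profit-interest units 51, metered usage 10,605.
Composite weights (35% profit-interest units + 65% metered usage): Petrov 0.2803; Ibarra 0.2411; Sato 0.2417; Bergstrom 0.2369.
Pro-rata amounts: Petrov 272,937.28; Ibarra 234,838.65; Sato 235,390.97; Bergstrom 230,683.10.
At nearest $50: Petrov $272,950; Ibarra $234,850; Sato $235,400; Bergstrom $230,700. Sum = $973,900.
Difference $973,850 − $973,900 = −$50 applied to largest allocation (Petrov): Petrov becomes $272,900.

Petrov: $272,900 · Ibarra: $234,850 · Sato: $235,400 · Bergstrom: $230,700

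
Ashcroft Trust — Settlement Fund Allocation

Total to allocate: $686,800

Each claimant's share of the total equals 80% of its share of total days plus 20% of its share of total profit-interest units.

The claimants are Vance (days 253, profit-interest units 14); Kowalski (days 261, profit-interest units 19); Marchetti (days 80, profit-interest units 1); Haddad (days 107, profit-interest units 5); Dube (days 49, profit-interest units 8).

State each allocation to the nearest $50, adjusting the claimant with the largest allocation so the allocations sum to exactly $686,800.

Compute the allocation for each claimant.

Vance: $226,250 | Kowalski: $246,700 | Marchetti: $61,550 | Haddad: $93,000 | Dube: $59,300

Days total 750; profit-interest units total 47.
Composite weights (80% days + 20% profit-interest units): Vance 0.3294; Kowalski 0.3593; Marchetti 0.0896; Haddad 0.1354; Dube 0.0863.
Pro-rata amounts: Vance 226,260.17; Kowalski 246,733.63; Marchetti 61,529.49; Haddad 92,999.54; Dube 59,277.17.
At nearest $50: Vance $226,250; Kowalski $246,750; Marchetti $61,550; Haddad $93,000; Dube $59,300. Sum = $686,850.
Difference $686,800 − $686,850 = −$50 applied to largest allocation (Kowalski): Kowalski becomes $246,700.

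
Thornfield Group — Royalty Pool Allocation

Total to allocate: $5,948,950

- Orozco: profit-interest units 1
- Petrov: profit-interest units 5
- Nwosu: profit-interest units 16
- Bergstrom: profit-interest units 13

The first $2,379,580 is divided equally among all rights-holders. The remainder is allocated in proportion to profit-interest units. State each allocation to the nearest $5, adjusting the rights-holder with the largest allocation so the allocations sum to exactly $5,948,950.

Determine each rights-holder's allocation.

Orozco: $696,875 · Petrov: $1,104,805 · Nwosu: $2,226,610 · Bergstrom: $1,920,660

Equal tier: $2,379,580 ÷ 4 = $594,895 apiece.
Remainder $3,569,370 by profit-interest units (total 35): Orozco 101,982.00 → $101,980; Petrov 509,910.00 → $509,910; Nwosu 1,631,712.00 → $1,631,710; Bergstrom 1,325,766.00 → $1,325,765.
Rounding difference +$5 on remainder applied to Nwosu.
Totals: Orozco $594,895 + $101,980 = $696,875; Petrov $594,895 + $509,910 = $1,104,805; Nwosu $594,895 + $1,631,715 = $2,226,610; Bergstrom $594,895 + $1,325,765 = $1,920,660.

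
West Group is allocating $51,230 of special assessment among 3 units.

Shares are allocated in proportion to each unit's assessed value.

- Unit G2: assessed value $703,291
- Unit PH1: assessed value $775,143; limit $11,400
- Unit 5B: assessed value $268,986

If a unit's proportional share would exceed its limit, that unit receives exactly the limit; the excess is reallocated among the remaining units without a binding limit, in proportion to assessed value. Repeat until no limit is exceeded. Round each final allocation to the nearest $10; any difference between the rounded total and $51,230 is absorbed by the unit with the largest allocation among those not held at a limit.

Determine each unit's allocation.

Combined assessed value = 1,747,420.
Pro-rata shares before constraints: Unit G2 20,618.74; Unit PH1 22,725.26; Unit 5B 7,886.00.
Capped: Unit PH1 ($11,400); remaining pool $39,830 reallocated over remaining assessed value 972,277.
Remaining shares: Unit G2 28,810.80 → $28,810; Unit 5B 11,019.20 → $11,020.

Unit G2: $28,810; Unit PH1: $11,400; Unit 5B: $11,020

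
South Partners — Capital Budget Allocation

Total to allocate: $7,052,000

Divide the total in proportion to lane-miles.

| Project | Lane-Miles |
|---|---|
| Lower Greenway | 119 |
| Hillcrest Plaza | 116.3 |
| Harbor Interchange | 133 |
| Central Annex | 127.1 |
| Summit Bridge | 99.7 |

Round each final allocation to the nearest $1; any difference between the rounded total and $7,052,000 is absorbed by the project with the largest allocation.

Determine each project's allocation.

Lower Greenway: $1,410,163 | Hillcrest Plaza: $1,378,168 | Harbor Interchange: $1,576,064 | Central Annex: $1,506,149 | Summit Bridge: $1,181,456

Total lane-miles = 595.1.
Proportional shares: Lower Greenway 119/595.1 × $7,052,000 = 1,410,163.00; Hillcrest Plaza 116.3/595.1 × $7,052,000 = 1,378,167.70; Harbor Interchange 133/595.1 × $7,052,000 = 1,576,064.53; Central Annex 127.1/595.1 × $7,052,000 = 1,506,148.88; Summit Bridge 99.7/595.1 × $7,052,000 = 1,181,455.89.
After rounding ($1): Lower Greenway $1,410,163; Hillcrest Plaza $1,378,168; Harbor Interchange $1,576,065; Central Annex $1,506,149; Summit Bridge $1,181,456. Sum = $7,052,001.
Difference $7,052,000 − $7,052,001 = −$1 applied to largest allocation (Harbor Interchange): Harbor Interchange becomes $1,576,064.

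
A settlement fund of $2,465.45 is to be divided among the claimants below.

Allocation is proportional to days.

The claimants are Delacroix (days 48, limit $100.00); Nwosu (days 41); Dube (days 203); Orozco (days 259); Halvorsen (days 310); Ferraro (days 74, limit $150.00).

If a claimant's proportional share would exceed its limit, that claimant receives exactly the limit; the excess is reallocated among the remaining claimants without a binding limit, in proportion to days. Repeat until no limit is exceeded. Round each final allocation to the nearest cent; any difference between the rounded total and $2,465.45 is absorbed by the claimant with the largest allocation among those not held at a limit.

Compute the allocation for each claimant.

Delacroix: $100.00 | Nwosu: $111.73 | Dube: $553.18 | Orozco: $705.78 | Halvorsen: $844.76 | Ferraro: $150.00

Sum of days: 935.
Unconstrained shares: Delacroix 126.5686; Nwosu 108.1106; Dube 535.2795; Orozco 682.9428; Halvorsen 817.4219; Ferraro 195.1265.
Cap binds for Delacroix ($100.00), Ferraro ($150.00); remaining pool $2,215.45 reallocated over remaining days 813.
Remaining shares: Nwosu 111.7263 → $111.73; Dube 553.1812 → $553.18; Orozco 705.7830 → $705.78; Halvorsen 844.7595 → $844.76.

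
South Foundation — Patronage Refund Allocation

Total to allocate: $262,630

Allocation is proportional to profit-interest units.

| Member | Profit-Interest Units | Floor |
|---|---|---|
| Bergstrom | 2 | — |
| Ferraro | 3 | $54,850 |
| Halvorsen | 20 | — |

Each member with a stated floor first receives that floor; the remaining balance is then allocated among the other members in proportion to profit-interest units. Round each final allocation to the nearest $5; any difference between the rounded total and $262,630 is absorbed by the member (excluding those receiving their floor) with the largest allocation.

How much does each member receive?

Bergstrom: $18,890 | Ferraro: $54,850 | Halvorsen: $188,890

Guaranteed amounts: Ferraro $54,850. Remaining pool $207,780.
Remaining pool split over remaining profit-interest units 22: Bergstrom 18,889.09 → $18,890; Halvorsen 188,890.91 → $188,890.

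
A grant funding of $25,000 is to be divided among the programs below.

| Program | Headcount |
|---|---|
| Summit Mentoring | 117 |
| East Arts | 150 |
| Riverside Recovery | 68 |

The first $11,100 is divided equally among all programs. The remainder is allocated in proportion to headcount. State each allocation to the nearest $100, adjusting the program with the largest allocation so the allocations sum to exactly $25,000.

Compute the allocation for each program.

Equal tier: $11,100 ÷ 3 = $3,700 apiece.
Remainder $13,900 by headcount (total 335): Summit Mentoring 4,854.63 → $4,900; East Arts 6,223.88 → $6,200; Riverside Recovery 2,821.49 → $2,800.
Totals: Summit Mentoring $3,700 + $4,900 = $8,600; East Arts $3,700 + $6,200 = $9,900; Riverside Recovery $3,700 + $2,800 = $6,500.

Summit Mentoring: $8,600; East Arts: $9,900; Riverside Recovery: $6,500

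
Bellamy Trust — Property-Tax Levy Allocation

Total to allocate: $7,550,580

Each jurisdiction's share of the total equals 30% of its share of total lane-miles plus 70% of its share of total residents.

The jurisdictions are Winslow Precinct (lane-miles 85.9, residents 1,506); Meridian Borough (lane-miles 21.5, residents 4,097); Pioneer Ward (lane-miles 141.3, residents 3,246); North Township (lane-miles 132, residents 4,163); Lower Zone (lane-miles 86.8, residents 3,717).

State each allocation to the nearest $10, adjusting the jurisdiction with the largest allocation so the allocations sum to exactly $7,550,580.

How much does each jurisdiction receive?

Lane-miles total 467.5; residents total 16,729.
Blended shares (30% lane-miles + 70% residents): Winslow Precinct 0.1181; Meridian Borough 0.1852; Pioneer Ward 0.2265; North Township 0.2589; Lower Zone 0.2112.
Proportional shares: Winslow Precinct 892,020.34; Meridian Borough 1,398,591.16; Pioneer Ward 1,710,189.87; North Township 1,954,848.14; Lower Zone 1,594,930.49.
At nearest $10: Winslow Precinct $892,020; Meridian Borough $1,398,590; Pioneer Ward $1,710,190; North Township $1,954,850; Lower Zone $1,594,930. Sum = $7,550,580.
Sum already equals the total — no adjustment.

Winslow Precinct: $892,020 · Meridian Borough: $1,398,590 · Pioneer Ward: $1,710,190 · North Township: $1,954,850 · Lower Zone: $1,594,930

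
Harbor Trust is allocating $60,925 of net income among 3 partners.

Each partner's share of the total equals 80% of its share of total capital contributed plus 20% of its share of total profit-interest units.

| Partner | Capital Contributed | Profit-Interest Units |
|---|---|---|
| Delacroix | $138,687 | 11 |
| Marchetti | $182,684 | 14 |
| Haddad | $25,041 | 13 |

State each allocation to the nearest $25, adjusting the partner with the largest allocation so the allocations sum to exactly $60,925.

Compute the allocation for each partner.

Delacroix: $23,050 · Marchetti: $30,175 · Haddad: $7,700

Totals — capital contributed 346,412, profit-interest units 38.
Combined weights (80% capital contributed + 20% profit-interest units): Delacroix 0.3782; Marchetti 0.4956; Haddad 0.1263.
Unrounded shares: Delacroix 23,040.43; Marchetti 30,192.76; Haddad 7,691.81.
At nearest $25: Delacroix $23,050; Marchetti $30,200; Haddad $7,700. Sum = $60,950.
Difference $60,925 − $60,950 = −$25 applied to largest allocation (Marchetti): Marchetti becomes $30,175.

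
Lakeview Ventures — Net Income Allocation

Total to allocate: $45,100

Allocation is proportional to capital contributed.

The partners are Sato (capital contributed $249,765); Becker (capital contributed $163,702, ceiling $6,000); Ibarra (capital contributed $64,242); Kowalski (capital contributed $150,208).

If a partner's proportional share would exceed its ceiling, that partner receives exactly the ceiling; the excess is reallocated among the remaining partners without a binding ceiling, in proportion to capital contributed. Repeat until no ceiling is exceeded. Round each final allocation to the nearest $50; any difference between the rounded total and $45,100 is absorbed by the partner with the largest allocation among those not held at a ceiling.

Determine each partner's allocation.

Sato: $21,050 | Becker: $6,000 | Ibarra: $5,400 | Kowalski: $12,650

Capital contributed total: 627,917.
Proportional shares (ignoring caps): Sato 17,939.32; Becker 11,757.86; Ibarra 4,614.17; Kowalski 10,788.66.
Capped: Becker ($6,000); remaining pool $39,100 reallocated over remaining capital contributed 464,215.
Shares after redistribution: Sato 21,037.26 → $21,050; Ibarra 5,410.99 → $5,400; Kowalski 12,651.75 → $12,650.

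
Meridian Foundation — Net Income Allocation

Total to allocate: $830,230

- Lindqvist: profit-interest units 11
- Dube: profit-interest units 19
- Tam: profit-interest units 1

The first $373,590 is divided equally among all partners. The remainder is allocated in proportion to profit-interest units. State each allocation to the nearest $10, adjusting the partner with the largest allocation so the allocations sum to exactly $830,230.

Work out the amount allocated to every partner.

Lindqvist: $286,560 | Dube: $404,410 | Tam: $139,260

First tranche $373,590 split equally: $124,530 each.
Remainder $456,640 by profit-interest units (total 31): Lindqvist 162,033.55 → $162,030; Dube 279,876.13 → $279,880; Tam 14,730.32 → $14,730.
Totals: Lindqvist $124,530 + $162,030 = $286,560; Dube $124,530 + $279,880 = $404,410; Tam $124,530 + $14,730 = $139,260.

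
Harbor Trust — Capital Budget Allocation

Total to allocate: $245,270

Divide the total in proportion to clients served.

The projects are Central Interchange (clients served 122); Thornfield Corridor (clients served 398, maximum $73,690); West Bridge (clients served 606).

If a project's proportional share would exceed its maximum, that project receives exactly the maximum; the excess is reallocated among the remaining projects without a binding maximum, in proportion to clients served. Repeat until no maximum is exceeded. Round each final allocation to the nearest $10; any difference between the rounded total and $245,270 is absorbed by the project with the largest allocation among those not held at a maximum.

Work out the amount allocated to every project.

Sum of clients served: 1,126.
Proportional shares (ignoring caps): Central Interchange 26,574.55; Thornfield Corridor 86,694.01; West Bridge 132,001.44.
Held at cap: Thornfield Corridor ($73,690); residual $171,580 reallocated over remaining clients served 728.
Remaining shares: Central Interchange 28,753.79 → $28,750; West Bridge 142,826.21 → $142,830.

Central Interchange: $28,750 | Thornfield Corridor: $73,690 | West Bridge: $142,830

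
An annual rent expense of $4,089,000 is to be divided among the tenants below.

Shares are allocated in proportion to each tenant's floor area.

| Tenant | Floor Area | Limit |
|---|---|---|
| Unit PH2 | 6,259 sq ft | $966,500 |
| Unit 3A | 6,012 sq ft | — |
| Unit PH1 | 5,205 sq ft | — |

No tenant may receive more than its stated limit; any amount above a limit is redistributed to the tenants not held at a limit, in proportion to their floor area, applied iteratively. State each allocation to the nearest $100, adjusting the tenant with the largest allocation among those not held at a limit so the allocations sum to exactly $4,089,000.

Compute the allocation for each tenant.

Unit PH2: $966,500 · Unit 3A: $1,673,600 · Unit PH1: $1,448,900

Combined floor area = 17,476.
Unconstrained shares: Unit PH2 1,464,468.47; Unit 3A 1,406,675.90; Unit PH1 1,217,855.63.
Cap binds for Unit PH2 ($966,500); residual $3,122,500 reallocated over remaining floor area 11,217.
Remaining shares: Unit 3A 1,673,573.15 → $1,673,600; Unit PH1 1,448,926.85 → $1,448,900.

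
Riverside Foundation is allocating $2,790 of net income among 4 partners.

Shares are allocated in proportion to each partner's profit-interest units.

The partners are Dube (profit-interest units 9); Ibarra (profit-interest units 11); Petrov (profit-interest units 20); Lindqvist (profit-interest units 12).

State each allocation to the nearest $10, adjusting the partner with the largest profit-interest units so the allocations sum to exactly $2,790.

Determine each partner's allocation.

Profit-interest units total: 52.
Proportional shares: Dube 9/52 × $2,790 = 482.88; Ibarra 11/52 × $2,790 = 590.19; Petrov 20/52 × $2,790 = 1,073.08; Lindqvist 12/52 × $2,790 = 643.85.
At nearest $10: Dube $480; Ibarra $590; Petrov $1,070; Lindqvist $640. Sum = $2,780.
Difference $2,790 − $2,780 = +$10 applied to largest profit-interest units (Petrov): Petrov becomes $1,080.

Dube: $480; Ibarra: $590; Petrov: $1,080; Lindqvist: $640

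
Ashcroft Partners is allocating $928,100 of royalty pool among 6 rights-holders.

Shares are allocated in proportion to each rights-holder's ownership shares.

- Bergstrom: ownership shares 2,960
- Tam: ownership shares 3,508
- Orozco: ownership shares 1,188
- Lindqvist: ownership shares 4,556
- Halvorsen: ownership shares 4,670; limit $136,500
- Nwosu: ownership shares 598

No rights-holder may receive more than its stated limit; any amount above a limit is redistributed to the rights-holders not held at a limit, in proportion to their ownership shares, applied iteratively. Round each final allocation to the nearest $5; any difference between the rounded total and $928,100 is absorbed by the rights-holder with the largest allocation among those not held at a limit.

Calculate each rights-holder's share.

Total ownership shares = 17,480.
Proportional shares (ignoring caps): Bergstrom 157,161.10; Tam 186,257.14; Orozco 63,076.82; Lindqvist 241,900.66; Halvorsen 247,953.49; Nwosu 31,750.79.
Held at cap: Halvorsen ($136,500); balance $791,600 reallocated over remaining ownership shares 12,810.
Remaining shares: Bergstrom 182,914.60 → $182,915; Tam 216,778.52 → $216,780; Orozco 73,413.02 → $73,415; Lindqvist 281,540.17 → $281,540; Nwosu 36,953.69 → $36,955.
Rounding difference −$5 applied to Lindqvist → $281,535.

Bergstrom: $182,915 · Tam: $216,780 · Orozco: $73,415 · Lindqvist: $281,535 · Halvorsen: $136,500 · Nwosu: $36,955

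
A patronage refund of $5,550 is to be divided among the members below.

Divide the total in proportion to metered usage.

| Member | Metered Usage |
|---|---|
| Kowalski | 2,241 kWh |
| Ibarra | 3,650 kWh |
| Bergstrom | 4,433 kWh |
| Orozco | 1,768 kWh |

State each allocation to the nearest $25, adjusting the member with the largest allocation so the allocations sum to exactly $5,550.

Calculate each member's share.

Sum of metered usage: 12,092.
Pro-rata amounts: Kowalski 2,241/12,092 × $5,550 = 1,028.58; Ibarra 3,650/12,092 × $5,550 = 1,675.28; Bergstrom 4,433/12,092 × $5,550 = 2,034.66; Orozco 1,768/12,092 × $5,550 = 811.48.
After rounding ($25): Kowalski $1,025; Ibarra $1,675; Bergstrom $2,025; Orozco $800. Sum = $5,525.
Difference $5,550 − $5,525 = +$25 applied to largest allocation (Bergstrom): Bergstrom becomes $2,050.

Kowalski: $1,025; Ibarra: $1,675; Bergstrom: $2,050; Orozco: $800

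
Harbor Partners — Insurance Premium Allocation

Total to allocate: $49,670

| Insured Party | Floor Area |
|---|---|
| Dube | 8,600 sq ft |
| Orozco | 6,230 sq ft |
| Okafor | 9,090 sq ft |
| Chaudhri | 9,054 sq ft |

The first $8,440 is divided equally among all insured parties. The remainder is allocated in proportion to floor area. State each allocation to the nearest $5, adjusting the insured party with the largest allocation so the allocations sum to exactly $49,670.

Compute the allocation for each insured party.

First tranche $8,440 split equally: $2,110 each.
Remainder $41,230 by floor area (total 32,974): Dube 10,753.26 → $10,755; Orozco 7,789.86 → $7,790; Okafor 11,365.95 → $11,365; Chaudhri 11,320.93 → $11,320.
Totals: Dube $2,110 + $10,755 = $12,865; Orozco $2,110 + $7,790 = $9,900; Okafor $2,110 + $11,365 = $13,475; Chaudhri $2,110 + $11,320 = $13,430.

Dube: $12,865 · Orozco: $9,900 · Okafor: $13,475 · Chaudhri: $13,430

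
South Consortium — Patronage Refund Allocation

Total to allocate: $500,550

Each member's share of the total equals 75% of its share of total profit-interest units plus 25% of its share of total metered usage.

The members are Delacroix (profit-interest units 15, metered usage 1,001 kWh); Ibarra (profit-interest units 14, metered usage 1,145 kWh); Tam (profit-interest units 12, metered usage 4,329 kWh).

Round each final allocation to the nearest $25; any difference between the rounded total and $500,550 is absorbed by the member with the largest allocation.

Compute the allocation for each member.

Profit-interest units total 41; metered usage total 6,475.
Combined weights (75% profit-interest units + 25% metered usage): Delacroix 0.3130; Ibarra 0.3003; Tam 0.3867.
Pro-rata amounts: Delacroix 156,691.62; Ibarra 150,318.20; Tam 193,540.19.
After rounding ($25): Delacroix $156,700; Ibarra $150,325; Tam $193,550. Sum = $500,575.
Difference $500,550 − $500,575 = −$25 applied to largest allocation (Tam): Tam becomes $193,525.

Delacroix: $156,700 · Ibarra: $150,325 · Tam: $193,525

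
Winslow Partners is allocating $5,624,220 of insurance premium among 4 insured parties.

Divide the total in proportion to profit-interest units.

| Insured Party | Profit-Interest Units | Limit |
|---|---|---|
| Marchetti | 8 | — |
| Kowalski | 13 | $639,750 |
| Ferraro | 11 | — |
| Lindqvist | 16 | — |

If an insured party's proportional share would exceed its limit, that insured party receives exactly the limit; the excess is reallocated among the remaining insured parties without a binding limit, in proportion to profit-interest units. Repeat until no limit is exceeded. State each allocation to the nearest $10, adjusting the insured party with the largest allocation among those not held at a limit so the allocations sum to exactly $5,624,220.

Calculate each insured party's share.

Marchetti: $1,139,310; Kowalski: $639,750; Ferraro: $1,566,550; Lindqvist: $2,278,610

Combined profit-interest units = 48.
Unconstrained shares: Marchetti 937,370.00; Kowalski 1,523,226.25; Ferraro 1,288,883.75; Lindqvist 1,874,740.00.
Held at cap: Kowalski ($639,750); residual $4,984,470 reallocated over remaining profit-interest units 35.
Redistributed shares: Marchetti 1,139,307.43 → $1,139,310; Ferraro 1,566,547.71 → $1,566,550; Lindqvist 2,278,614.86 → $2,278,610.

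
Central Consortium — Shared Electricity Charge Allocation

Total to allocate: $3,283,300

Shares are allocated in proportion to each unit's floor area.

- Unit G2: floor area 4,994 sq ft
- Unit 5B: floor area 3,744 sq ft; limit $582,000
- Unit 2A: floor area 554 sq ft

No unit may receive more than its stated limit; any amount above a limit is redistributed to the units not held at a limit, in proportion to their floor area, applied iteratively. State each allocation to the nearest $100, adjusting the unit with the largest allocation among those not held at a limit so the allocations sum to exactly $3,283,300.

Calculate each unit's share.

Total floor area = 9,292.
Unconstrained shares: Unit G2 1,764,614.74; Unit 5B 1,322,931.04; Unit 2A 195,754.22.
Cap binds for Unit 5B ($582,000); residual $2,701,300 reallocated over remaining floor area 5,548.
Redistributed shares: Unit G2 2,431,559.52 → $2,431,600; Unit 2A 269,740.48 → $269,700.

Unit G2: $2,431,600 · Unit 5B: $582,000 · Unit 2A: $269,700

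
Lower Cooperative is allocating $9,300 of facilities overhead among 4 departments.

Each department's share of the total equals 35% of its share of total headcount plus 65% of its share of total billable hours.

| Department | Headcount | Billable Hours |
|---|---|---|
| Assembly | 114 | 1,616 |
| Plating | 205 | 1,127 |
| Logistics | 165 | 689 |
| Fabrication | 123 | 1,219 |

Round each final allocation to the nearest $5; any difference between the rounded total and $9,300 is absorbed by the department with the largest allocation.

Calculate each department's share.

Assembly: $2,710 · Plating: $2,565 · Logistics: $1,780 · Fabrication: $2,245

Headcount total 607; billable hours total 4,651.
Composite weights (35% headcount + 65% billable hours): Assembly 0.2916; Plating 0.2757; Logistics 0.1914; Fabrication 0.2413.
Proportional shares: Assembly 2,711.67; Plating 2,564.08; Logistics 1,780.31; Fabrication 2,243.94.
At nearest $5: Assembly $2,710; Plating $2,565; Logistics $1,780; Fabrication $2,245. Sum = $9,300.
Sum already equals the total — no adjustment.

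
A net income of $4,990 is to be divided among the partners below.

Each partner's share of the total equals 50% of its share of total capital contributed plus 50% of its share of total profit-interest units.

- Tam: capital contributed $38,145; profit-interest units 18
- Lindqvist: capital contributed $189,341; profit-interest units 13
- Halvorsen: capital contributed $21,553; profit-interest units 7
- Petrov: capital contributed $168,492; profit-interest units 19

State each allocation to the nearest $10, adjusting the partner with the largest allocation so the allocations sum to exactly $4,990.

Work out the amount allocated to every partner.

Capital contributed total 417,531; profit-interest units total 57.
Composite weights (50% capital contributed + 50% profit-interest units): Tam 0.2036; Lindqvist 0.3408; Halvorsen 0.0872; Petrov 0.3684.
Unrounded shares: Tam 1,015.83; Lindqvist 1,700.46; Halvorsen 435.20; Petrov 1,838.51.
At nearest $10: Tam $1,020; Lindqvist $1,700; Halvorsen $440; Petrov $1,840. Sum = $5,000.
Difference $4,990 − $5,000 = −$10 applied to largest allocation (Petrov): Petrov becomes $1,830.

Tam: $1,020; Lindqvist: $1,700; Halvorsen: $440; Petrov: $1,830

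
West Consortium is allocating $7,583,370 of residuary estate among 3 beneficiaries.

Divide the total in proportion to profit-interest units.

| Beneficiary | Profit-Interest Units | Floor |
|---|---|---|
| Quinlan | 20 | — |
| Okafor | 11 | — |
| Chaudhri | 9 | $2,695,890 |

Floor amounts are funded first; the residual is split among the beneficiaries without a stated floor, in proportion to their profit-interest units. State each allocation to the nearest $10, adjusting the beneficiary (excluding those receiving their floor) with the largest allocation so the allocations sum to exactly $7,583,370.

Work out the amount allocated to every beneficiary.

Quinlan: $3,153,210 | Okafor: $1,734,270 | Chaudhri: $2,695,890

Fund the minimums — Chaudhri $2,695,890. Residual $4,887,480.
Residual split over remaining profit-interest units 31: Quinlan 3,153,212.90 → $3,153,210; Okafor 1,734,267.10 → $1,734,270.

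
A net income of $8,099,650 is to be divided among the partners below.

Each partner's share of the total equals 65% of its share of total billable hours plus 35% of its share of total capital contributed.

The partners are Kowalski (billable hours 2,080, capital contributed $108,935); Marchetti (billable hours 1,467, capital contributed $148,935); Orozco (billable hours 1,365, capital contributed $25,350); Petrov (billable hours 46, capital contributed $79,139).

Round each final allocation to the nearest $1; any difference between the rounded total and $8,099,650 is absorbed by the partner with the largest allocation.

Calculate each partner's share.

Billable hours total 4,958; capital contributed total 362,359.
Combined weights (65% billable hours + 35% capital contributed): Kowalski 0.3779; Marchetti 0.3362; Orozco 0.2034; Petrov 0.0825.
Raw shares: Kowalski 3,060,939.93; Marchetti 2,722,946.81; Orozco 1,647,781.40; Petrov 667,981.85.
At nearest $1: Kowalski $3,060,940; Marchetti $2,722,947; Orozco $1,647,781; Petrov $667,982. Sum = $8,099,650.
No rounding difference to absorb.

Kowalski: $3,060,940 | Marchetti: $2,722,947 | Orozco: $1,647,781 | Petrov: $667,982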